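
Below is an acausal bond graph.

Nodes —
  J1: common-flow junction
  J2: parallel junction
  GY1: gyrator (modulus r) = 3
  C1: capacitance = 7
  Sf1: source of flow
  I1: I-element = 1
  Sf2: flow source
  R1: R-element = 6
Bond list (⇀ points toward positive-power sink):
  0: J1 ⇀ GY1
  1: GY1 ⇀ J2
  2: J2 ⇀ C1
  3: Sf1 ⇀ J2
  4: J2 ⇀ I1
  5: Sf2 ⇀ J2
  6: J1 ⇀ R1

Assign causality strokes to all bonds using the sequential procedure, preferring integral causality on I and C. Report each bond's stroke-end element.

#3 |Sf1  (Sf1: flow source, stroke at near end)
#5 |Sf2  (Sf2: flow source, stroke at near end)
#2 |J2  (prefer integral on C1)
#1 |GY1  (J2: bond 2 brought effort, rest push out)
#4 |I1  (J2: bond 2 brought effort, rest push out)
#0 |GY1  (GY GY1: same side as bond 1)
#6 |J1  (common-f at J1 fixed by 0)

β0 →GY1
β1 →GY1
β2 →J2
β3 →Sf1
β4 →I1
β5 →Sf2
β6 →J1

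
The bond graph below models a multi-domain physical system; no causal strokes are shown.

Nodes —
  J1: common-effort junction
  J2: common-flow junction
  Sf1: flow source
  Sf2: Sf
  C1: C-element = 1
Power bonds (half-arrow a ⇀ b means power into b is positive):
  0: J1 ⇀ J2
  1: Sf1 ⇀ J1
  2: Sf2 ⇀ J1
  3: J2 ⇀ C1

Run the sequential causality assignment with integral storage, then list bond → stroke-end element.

β1 →Sf1  (Sf1 fixes flow; stroke at Sf1)
β2 →Sf2  (Sf2 fixes flow; stroke at Sf2)
β0 →J1  (J1 needs exactly one e-in)
β3 →J2  (1-jn J2 has f-setter on 0)

bond 0 →J1
bond 1 →Sf1
bond 2 →Sf2
bond 3 →J2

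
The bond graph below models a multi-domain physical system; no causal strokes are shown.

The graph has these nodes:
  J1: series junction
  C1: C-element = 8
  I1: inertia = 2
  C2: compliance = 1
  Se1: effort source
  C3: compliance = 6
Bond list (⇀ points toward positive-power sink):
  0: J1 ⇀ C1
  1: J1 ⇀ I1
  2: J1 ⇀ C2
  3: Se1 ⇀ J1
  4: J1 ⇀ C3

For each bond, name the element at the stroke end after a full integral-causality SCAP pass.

β0 stroke→J1
β1 stroke→I1
β2 stroke→J1
β3 stroke→J1
β4 stroke→J1

bond 3 →J1  (Se1: effort source, stroke at far end)
bond 0 →J1  (C1 integral (e out))
bond 1 →I1  (prefer integral on I1)
bond 2 →J1  (J1: bond 1 brought flow, rest push out)
bond 4 →J1  (J1 flow already set via bond 1)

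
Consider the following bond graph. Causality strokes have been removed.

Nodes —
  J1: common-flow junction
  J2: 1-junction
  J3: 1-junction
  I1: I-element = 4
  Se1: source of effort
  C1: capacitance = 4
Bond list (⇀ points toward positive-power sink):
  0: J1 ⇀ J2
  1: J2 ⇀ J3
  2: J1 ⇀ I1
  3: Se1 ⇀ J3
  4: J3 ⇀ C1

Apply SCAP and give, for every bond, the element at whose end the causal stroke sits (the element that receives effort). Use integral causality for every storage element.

#3 →J3  (Se1 (Se) sets effort on bond)
#2 →I1  (prefer integral on I1)
#0 →J1  (1-jn J1 has f-setter on 2)
#1 →J2  (1-jn J2 has f-setter on 0)
#4 →J3  (J3: bond 1 brought flow, rest push out)

b0 |J1
b1 |J2
b2 |I1
b3 |J3
b4 |J3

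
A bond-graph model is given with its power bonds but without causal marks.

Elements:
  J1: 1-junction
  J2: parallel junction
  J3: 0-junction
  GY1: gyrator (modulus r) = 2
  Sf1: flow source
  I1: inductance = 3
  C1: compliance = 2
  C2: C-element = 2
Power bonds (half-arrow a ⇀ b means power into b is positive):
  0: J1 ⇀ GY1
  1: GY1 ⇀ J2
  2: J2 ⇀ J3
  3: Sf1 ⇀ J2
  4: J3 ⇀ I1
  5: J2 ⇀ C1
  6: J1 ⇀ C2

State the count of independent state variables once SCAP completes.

b3 →Sf1  (Sf1 fixes flow; stroke at Sf1)
b4 →I1  (prefer integral on I1)
b2 →J3  (closing 0-jn rule on J3)
b5 →J2  (C1 integral (e out))
b1 →GY1  (J2: bond 5 brought effort, rest push out)
b0 →GY1  (GY1 both-in/both-out from 1)
b6 →J1  (J1: bond 0 brought flow, rest push out)

3  (C1, C2, I1 all integral)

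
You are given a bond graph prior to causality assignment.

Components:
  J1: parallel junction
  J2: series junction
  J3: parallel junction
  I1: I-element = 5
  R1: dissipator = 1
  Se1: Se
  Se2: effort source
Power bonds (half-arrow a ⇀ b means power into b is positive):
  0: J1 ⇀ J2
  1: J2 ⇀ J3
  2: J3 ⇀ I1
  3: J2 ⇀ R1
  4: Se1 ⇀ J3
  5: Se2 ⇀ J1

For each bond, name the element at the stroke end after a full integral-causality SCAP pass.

β0 stroke at J2
β1 stroke at J2
β2 stroke at I1
β3 stroke at R1
β4 stroke at J3
β5 stroke at J1

β4 |J3  (source Se1 imposes e)
β5 |J1  (Se2 (Se) sets effort on bond)
β0 |J2  (J1: bond 5 brought effort, rest push out)
β1 |J2  (0-jn J3 has e-setter on 4)
β2 |I1  (J3: bond 4 brought effort, rest push out)
β3 |R1  (J2 needs exactly one f-in)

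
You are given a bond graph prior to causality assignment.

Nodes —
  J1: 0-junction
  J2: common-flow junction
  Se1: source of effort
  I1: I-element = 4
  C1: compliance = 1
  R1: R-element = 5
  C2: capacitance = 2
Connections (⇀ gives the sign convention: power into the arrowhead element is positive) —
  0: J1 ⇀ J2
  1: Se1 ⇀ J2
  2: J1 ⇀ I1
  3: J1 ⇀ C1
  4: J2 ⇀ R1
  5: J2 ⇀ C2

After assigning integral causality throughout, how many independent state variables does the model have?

β1 |J2  (Se1 fixes effort; stroke away)
β2 |I1  (prefer integral on I1)
β3 |J1  (C1: C, integral causality)
β0 |J2  (0-jn J1 has e-setter on 3)
β5 |J2  (C2 outputs effort q/C2)
β4 |R1  (J2 needs exactly one f-in)

3  (C1, C2, I1 all integral)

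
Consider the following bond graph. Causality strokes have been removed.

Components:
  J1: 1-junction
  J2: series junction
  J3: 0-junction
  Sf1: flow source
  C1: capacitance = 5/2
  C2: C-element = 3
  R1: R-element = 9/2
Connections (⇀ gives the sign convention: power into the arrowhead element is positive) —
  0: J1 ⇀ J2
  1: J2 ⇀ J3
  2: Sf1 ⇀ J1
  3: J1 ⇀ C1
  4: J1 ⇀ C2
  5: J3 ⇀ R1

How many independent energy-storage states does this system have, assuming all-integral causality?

2  (C1, C2 all integral)

bond 2 stroke at Sf1  (Sf1 fixes flow; stroke at Sf1)
bond 0 stroke at J1  (J1 flow already set via bond 2)
bond 3 stroke at J1  (common-f at J1 fixed by 2)
bond 4 stroke at J1  (common-f at J1 fixed by 2)
bond 1 stroke at J2  (1-jn J2 has f-setter on 0)
bond 5 stroke at J3  (closing 0-jn rule on J3)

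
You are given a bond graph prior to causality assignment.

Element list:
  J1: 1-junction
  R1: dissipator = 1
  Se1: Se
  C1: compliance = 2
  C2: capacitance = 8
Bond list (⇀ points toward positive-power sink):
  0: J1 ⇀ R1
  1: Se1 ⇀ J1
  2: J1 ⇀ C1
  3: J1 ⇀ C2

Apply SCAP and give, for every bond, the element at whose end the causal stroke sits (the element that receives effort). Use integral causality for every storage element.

β1 stroke→J1  (Se1 (Se) sets effort on bond)
β2 stroke→J1  (prefer integral on C1)
β3 stroke→J1  (prefer integral on C2)
β0 stroke→R1  (only one flow-in slot at J1)

b0 stroke→R1
b1 stroke→J1
b2 stroke→J1
b3 stroke→J1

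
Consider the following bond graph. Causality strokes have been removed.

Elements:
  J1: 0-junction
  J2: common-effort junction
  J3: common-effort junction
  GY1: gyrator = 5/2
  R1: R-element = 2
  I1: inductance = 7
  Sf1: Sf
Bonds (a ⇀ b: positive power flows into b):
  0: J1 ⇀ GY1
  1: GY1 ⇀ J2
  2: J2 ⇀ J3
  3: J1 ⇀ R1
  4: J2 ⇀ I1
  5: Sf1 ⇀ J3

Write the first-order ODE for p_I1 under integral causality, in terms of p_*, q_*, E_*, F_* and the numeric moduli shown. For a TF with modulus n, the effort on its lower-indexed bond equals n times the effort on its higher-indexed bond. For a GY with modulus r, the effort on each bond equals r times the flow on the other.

β5 →Sf1  (Sf1 fixes flow; stroke at Sf1)
β2 →J3  (J3: last free bond brings effort in)
β4 →I1  (I1: I, integral causality)
β1 →J2  (only one effort-in slot at J2)
β0 →J1  (through GY1, causality inverts; strokes same side of GY1)
β3 →R1  (0-jn J1 has e-setter on 0)

dp_I1/dt = 25*F_Sf1/8 - 25*p_I1/56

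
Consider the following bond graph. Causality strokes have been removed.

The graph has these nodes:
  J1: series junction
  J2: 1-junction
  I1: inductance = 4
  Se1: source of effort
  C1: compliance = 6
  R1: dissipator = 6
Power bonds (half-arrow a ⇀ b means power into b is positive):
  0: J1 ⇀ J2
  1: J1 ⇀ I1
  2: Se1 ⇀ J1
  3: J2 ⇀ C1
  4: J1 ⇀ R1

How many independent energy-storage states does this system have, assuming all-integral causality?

2  (C1, I1 all integral)

bond 2 |J1  (Se1 (Se) sets effort on bond)
bond 1 |I1  (I1 integral (f out))
bond 0 |J1  (common-f at J1 fixed by 1)
bond 4 |J1  (J1: bond 1 brought flow, rest push out)
bond 3 |J2  (common-f at J2 fixed by 0)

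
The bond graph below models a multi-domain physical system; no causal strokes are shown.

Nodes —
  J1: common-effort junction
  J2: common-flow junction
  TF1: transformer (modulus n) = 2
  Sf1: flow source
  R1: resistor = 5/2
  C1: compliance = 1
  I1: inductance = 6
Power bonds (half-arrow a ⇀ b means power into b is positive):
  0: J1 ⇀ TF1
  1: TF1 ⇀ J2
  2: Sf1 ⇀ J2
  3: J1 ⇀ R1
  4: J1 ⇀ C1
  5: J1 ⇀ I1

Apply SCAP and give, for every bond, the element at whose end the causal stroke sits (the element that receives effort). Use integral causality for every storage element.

#2 |Sf1  (source Sf1 imposes f)
#1 |J2  (1-jn J2 has f-setter on 2)
#0 |TF1  (TF TF1: opposite of bond 1)
#4 |J1  (C1 outputs effort q/C1)
#3 |R1  (0-jn J1 has e-setter on 4)
#5 |I1  (J1 effort already set via bond 4)

bond 0 stroke at TF1
bond 1 stroke at J2
bond 2 stroke at Sf1
bond 3 stroke at R1
bond 4 stroke at J1
bond 5 stroke at I1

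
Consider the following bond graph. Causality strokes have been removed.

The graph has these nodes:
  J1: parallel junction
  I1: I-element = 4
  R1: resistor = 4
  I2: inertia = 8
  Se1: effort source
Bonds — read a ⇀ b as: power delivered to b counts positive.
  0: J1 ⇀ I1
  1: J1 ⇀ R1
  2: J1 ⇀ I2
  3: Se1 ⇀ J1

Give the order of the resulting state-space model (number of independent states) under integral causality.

#3 |J1  (Se1: effort source, stroke at far end)
#0 |I1  (common-e at J1 fixed by 3)
#1 |R1  (0-jn J1 has e-setter on 3)
#2 |I2  (0-jn J1 has e-setter on 3)

2  (I1, I2 all integral)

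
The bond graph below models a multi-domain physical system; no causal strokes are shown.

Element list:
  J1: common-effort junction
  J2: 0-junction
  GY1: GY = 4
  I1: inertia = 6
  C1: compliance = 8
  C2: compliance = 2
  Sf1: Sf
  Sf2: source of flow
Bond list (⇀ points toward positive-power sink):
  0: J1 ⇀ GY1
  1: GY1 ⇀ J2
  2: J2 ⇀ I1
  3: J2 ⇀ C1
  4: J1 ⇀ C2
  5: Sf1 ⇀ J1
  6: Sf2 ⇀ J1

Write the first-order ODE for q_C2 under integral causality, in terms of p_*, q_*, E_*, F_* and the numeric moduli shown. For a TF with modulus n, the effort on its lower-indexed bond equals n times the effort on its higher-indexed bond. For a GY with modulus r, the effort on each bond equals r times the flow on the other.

bond 5 stroke at Sf1  (Sf1: flow source, stroke at near end)
bond 6 stroke at Sf2  (source Sf2 imposes f)
bond 2 stroke at I1  (I1: I, integral causality)
bond 3 stroke at J2  (C1: C, integral causality)
bond 1 stroke at GY1  (J2 effort already set via bond 3)
bond 0 stroke at GY1  (through GY1, causality inverts; strokes same side of GY1)
bond 4 stroke at J1  (J1: last free bond brings effort in)

dq_C2/dt = F_Sf1 + F_Sf2 - q_C1/32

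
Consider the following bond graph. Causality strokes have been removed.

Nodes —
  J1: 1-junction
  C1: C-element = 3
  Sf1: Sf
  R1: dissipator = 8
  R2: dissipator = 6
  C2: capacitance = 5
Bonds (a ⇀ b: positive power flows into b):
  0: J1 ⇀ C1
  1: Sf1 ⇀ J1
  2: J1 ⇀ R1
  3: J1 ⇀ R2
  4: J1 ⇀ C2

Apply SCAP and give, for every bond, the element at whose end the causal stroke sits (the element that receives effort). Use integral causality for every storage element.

b0 stroke at J1
b1 stroke at Sf1
b2 stroke at J1
b3 stroke at J1
b4 stroke at J1

b1 stroke at Sf1  (Sf1 fixes flow; stroke at Sf1)
b0 stroke at J1  (common-f at J1 fixed by 1)
b2 stroke at J1  (J1 flow already set via bond 1)
b3 stroke at J1  (J1: bond 1 brought flow, rest push out)
b4 stroke at J1  (J1: bond 1 brought flow, rest push out)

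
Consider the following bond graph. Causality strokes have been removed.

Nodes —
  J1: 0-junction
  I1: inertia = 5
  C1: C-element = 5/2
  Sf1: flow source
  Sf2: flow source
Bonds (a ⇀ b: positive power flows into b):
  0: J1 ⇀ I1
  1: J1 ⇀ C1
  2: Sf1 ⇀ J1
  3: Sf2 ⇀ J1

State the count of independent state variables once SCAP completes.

#2 |Sf1  (Sf1 (Sf) sets flow on bond)
#3 |Sf2  (source Sf2 imposes f)
#0 |I1  (prefer integral on I1)
#1 |J1  (J1: last free bond brings effort in)

2  (C1, I1 all integral)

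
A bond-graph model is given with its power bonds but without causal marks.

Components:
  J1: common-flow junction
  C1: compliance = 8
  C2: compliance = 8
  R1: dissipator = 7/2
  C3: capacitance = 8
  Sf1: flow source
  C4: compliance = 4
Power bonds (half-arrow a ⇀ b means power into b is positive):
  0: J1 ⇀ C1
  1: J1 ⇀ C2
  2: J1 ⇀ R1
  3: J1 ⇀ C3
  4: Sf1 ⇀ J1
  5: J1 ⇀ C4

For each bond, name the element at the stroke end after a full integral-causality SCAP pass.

b0 |J1
b1 |J1
b2 |J1
b3 |J1
b4 |Sf1
b5 |J1

β4 →Sf1  (Sf1 (Sf) sets flow on bond)
β0 →J1  (1-jn J1 has f-setter on 4)
β1 →J1  (J1 flow already set via bond 4)
β2 →J1  (J1 flow already set via bond 4)
β3 →J1  (1-jn J1 has f-setter on 4)
β5 →J1  (J1 flow already set via bond 4)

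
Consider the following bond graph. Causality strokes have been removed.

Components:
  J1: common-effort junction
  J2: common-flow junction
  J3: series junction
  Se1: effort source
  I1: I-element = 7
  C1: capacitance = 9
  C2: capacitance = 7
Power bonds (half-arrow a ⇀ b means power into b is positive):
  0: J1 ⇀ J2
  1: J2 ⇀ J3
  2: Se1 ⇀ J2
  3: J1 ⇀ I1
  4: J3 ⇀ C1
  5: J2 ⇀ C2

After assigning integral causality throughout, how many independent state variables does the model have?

3  (C1, C2, I1 all integral)

#2 stroke at J2  (Se1 fixes effort; stroke away)
#3 stroke at I1  (I1 outputs flow p/I1)
#0 stroke at J1  (only one effort-in slot at J1)
#1 stroke at J2  (J2 flow already set via bond 0)
#5 stroke at J2  (1-jn J2 has f-setter on 0)
#4 stroke at J3  (J3 flow already set via bond 1)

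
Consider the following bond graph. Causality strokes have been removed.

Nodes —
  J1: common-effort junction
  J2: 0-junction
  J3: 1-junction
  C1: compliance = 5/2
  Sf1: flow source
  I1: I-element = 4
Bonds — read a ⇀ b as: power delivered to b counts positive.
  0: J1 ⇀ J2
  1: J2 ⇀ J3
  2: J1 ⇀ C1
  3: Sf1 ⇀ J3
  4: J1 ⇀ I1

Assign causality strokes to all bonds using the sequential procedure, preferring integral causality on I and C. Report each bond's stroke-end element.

bond 0 stroke→J2
bond 1 stroke→J3
bond 2 stroke→J1
bond 3 stroke→Sf1
bond 4 stroke→I1

#3 stroke at Sf1  (source Sf1 imposes f)
#1 stroke at J3  (common-f at J3 fixed by 3)
#0 stroke at J2  (J2: last free bond brings effort in)
#2 stroke at J1  (C1 outputs effort q/C1)
#4 stroke at I1  (common-e at J1 fixed by 2)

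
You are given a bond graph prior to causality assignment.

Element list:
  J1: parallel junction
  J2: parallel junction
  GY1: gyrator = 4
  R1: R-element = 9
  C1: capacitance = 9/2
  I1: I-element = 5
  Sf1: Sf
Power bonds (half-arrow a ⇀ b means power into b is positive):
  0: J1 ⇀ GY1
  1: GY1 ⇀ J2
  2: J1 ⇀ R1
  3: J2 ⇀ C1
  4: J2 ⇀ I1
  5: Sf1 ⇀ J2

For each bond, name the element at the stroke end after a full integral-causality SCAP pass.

bond 5 stroke→Sf1  (Sf1 (Sf) sets flow on bond)
bond 3 stroke→J2  (C1 outputs effort q/C1)
bond 1 stroke→GY1  (J2: bond 3 brought effort, rest push out)
bond 4 stroke→I1  (0-jn J2 has e-setter on 3)
bond 0 stroke→GY1  (GY1: gyrator matches bond 1)
bond 2 stroke→J1  (J1: last free bond brings effort in)

bond 0 |GY1
bond 1 |GY1
bond 2 |J1
bond 3 |J2
bond 4 |I1
bond 5 |Sf1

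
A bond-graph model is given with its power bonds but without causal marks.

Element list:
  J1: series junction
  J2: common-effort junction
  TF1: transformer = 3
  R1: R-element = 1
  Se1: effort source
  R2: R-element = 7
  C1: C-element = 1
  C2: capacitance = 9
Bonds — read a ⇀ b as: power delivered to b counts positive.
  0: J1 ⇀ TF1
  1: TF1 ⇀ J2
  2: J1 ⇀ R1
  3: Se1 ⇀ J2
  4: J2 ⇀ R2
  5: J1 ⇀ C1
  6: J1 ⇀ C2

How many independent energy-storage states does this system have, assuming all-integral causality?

2  (C1, C2 all integral)

β3 →J2  (Se1 (Se) sets effort on bond)
β1 →TF1  (J2 effort already set via bond 3)
β4 →R2  (J2 effort already set via bond 3)
β0 →J1  (TF1: transformer flips bond 1)
β5 →J1  (C1 outputs effort q/C1)
β6 →J1  (prefer integral on C2)
β2 →R1  (J1 needs exactly one f-in)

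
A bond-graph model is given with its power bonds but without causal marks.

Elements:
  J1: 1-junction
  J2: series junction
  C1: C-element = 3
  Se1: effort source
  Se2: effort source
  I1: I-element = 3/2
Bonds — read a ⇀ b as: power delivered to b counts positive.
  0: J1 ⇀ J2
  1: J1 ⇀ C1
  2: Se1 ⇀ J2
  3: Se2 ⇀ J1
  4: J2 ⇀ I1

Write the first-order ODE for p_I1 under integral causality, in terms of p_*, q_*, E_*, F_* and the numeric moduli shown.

dp_I1/dt = E_Se1 + E_Se2 - q_C1/3

bond 2 |J2  (source Se1 imposes e)
bond 3 |J1  (source Se2 imposes e)
bond 1 |J1  (C1 integral (e out))
bond 0 |J2  (J1: last free bond brings flow in)
bond 4 |I1  (J2: last free bond brings flow in)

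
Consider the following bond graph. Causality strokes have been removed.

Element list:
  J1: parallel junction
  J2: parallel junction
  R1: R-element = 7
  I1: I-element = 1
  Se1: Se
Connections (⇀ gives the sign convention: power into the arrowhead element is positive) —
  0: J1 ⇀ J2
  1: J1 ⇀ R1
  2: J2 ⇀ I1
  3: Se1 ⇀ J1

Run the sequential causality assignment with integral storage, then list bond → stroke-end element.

b0 stroke→J2
b1 stroke→R1
b2 stroke→I1
b3 stroke→J1

β3 stroke→J1  (Se1: effort source, stroke at far end)
β0 stroke→J2  (common-e at J1 fixed by 3)
β1 stroke→R1  (J1 effort already set via bond 3)
β2 stroke→I1  (J2: bond 0 brought effort, rest push out)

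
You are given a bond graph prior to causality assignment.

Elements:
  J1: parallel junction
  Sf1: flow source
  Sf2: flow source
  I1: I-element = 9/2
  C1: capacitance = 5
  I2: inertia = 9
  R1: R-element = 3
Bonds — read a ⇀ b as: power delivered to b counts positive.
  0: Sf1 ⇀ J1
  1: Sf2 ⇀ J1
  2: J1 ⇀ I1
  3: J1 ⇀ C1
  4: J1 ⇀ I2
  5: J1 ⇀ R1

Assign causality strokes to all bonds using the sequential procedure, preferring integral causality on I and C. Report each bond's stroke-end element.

#0 stroke→Sf1
#1 stroke→Sf2
#2 stroke→I1
#3 stroke→J1
#4 stroke→I2
#5 stroke→R1

b0 stroke at Sf1  (source Sf1 imposes f)
b1 stroke at Sf2  (Sf2 fixes flow; stroke at Sf2)
b2 stroke at I1  (I1 outputs flow p/I1)
b3 stroke at J1  (prefer integral on C1)
b4 stroke at I2  (0-jn J1 has e-setter on 3)
b5 stroke at R1  (0-jn J1 has e-setter on 3)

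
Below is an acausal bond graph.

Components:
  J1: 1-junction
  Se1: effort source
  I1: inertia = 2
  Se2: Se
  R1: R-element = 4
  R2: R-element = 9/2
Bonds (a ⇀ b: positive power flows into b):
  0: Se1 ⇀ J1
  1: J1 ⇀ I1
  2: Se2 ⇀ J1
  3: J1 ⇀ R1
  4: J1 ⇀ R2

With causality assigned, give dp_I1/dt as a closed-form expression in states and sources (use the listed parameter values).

β0 |J1  (Se1 (Se) sets effort on bond)
β2 |J1  (Se2 (Se) sets effort on bond)
β1 |I1  (prefer integral on I1)
β3 |J1  (J1: bond 1 brought flow, rest push out)
β4 |J1  (J1: bond 1 brought flow, rest push out)

dp_I1/dt = E_Se1 + E_Se2 - 17*p_I1/4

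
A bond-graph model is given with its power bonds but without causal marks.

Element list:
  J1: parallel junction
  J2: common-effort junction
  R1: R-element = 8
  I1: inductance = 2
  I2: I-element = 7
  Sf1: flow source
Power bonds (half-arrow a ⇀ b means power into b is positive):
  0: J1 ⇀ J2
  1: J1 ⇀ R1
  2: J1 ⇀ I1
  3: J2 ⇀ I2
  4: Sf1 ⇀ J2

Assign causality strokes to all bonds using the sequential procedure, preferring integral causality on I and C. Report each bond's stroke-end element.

bond 4 →Sf1  (Sf1: flow source, stroke at near end)
bond 2 →I1  (I1 outputs flow p/I1)
bond 3 →I2  (prefer integral on I2)
bond 0 →J2  (closing 0-jn rule on J2)
bond 1 →J1  (closing 0-jn rule on J1)

#0 →J2
#1 →J1
#2 →I1
#3 →I2
#4 →Sf1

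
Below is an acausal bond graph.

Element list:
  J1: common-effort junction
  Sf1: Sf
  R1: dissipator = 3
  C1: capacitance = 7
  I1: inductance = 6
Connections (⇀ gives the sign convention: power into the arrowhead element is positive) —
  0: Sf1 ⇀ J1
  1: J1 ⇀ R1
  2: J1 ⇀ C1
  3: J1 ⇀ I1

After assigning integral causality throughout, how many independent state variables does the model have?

b0 →Sf1  (Sf1: flow source, stroke at near end)
b2 →J1  (C1 outputs effort q/C1)
b1 →R1  (0-jn J1 has e-setter on 2)
b3 →I1  (J1: bond 2 brought effort, rest push out)

2  (C1, I1 all integral)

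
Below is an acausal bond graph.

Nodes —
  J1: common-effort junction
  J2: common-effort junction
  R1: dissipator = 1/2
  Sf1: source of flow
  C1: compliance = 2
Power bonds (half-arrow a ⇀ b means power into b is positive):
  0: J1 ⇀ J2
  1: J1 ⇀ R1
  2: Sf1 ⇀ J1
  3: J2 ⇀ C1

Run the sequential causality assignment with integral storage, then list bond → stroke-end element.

#0 stroke at J1
#1 stroke at R1
#2 stroke at Sf1
#3 stroke at J2

β2 stroke→Sf1  (source Sf1 imposes f)
β3 stroke→J2  (C1: C, integral causality)
β0 stroke→J1  (J2 effort already set via bond 3)
β1 stroke→R1  (common-e at J1 fixed by 0)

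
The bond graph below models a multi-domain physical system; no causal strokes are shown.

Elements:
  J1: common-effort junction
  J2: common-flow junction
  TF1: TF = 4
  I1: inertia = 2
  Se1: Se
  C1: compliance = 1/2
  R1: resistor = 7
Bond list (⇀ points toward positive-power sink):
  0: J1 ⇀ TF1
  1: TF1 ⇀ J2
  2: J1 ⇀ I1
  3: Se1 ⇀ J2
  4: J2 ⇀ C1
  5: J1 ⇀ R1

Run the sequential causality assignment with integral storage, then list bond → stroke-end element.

β3 →J2  (Se1: effort source, stroke at far end)
β2 →I1  (I1 integral (f out))
β4 →J2  (C1 integral (e out))
β1 →TF1  (J2 needs exactly one f-in)
β0 →J1  (TF1: transformer flips bond 1)
β5 →R1  (J1: bond 0 brought effort, rest push out)

#0 →J1
#1 →TF1
#2 →I1
#3 →J2
#4 →J2
#5 →R1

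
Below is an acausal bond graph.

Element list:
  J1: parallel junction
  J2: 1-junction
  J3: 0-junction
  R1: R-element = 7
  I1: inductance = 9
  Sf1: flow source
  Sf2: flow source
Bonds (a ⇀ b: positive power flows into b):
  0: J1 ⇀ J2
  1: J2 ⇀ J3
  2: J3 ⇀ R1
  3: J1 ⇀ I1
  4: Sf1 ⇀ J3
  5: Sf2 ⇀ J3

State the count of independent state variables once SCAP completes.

β4 |Sf1  (Sf1 fixes flow; stroke at Sf1)
β5 |Sf2  (Sf2: flow source, stroke at near end)
β3 |I1  (I1 integral (f out))
β0 |J1  (only one effort-in slot at J1)
β1 |J2  (1-jn J2 has f-setter on 0)
β2 |J3  (J3 needs exactly one e-in)

1  (I1 all integral)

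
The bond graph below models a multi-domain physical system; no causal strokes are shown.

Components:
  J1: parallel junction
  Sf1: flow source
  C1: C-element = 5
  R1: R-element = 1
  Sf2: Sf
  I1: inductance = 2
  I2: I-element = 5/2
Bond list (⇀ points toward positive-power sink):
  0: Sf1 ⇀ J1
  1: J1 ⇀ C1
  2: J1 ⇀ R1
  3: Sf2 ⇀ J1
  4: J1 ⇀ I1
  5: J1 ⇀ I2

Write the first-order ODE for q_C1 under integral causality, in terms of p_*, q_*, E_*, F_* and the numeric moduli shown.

dq_C1/dt = F_Sf1 + F_Sf2 - p_I1/2 - 2*p_I2/5 - q_C1/5

b0 |Sf1  (Sf1: flow source, stroke at near end)
b3 |Sf2  (Sf2 fixes flow; stroke at Sf2)
b1 |J1  (C1 outputs effort q/C1)
b2 |R1  (common-e at J1 fixed by 1)
b4 |I1  (J1: bond 1 brought effort, rest push out)
b5 |I2  (common-e at J1 fixed by 1)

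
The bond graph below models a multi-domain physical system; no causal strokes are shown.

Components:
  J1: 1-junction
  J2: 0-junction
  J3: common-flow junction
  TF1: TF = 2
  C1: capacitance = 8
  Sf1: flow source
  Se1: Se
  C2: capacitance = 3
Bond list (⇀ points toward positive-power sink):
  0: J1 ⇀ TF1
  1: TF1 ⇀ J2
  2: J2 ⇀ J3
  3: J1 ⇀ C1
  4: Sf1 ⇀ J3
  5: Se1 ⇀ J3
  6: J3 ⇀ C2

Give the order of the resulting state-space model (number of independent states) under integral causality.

b4 |Sf1  (Sf1 fixes flow; stroke at Sf1)
b5 |J3  (source Se1 imposes e)
b2 |J3  (J3 flow already set via bond 4)
b6 |J3  (1-jn J3 has f-setter on 4)
b1 |J2  (J2: last free bond brings effort in)
b0 |TF1  (TF1: transformer flips bond 1)
b3 |J1  (1-jn J1 has f-setter on 0)

2  (C1, C2 all integral)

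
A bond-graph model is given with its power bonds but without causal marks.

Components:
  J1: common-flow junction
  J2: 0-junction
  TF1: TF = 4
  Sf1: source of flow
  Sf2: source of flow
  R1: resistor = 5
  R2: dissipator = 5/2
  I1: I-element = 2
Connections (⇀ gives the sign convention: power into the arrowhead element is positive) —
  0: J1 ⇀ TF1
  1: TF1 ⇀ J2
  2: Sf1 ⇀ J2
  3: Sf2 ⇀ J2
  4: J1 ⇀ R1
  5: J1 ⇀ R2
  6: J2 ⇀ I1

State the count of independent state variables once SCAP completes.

1  (I1 all integral)

β2 →Sf1  (source Sf1 imposes f)
β3 →Sf2  (Sf2 fixes flow; stroke at Sf2)
β6 →I1  (I1 integral (f out))
β1 →J2  (J2 needs exactly one e-in)
β0 →TF1  (TF1: transformer flips bond 1)
β4 →J1  (J1: bond 0 brought flow, rest push out)
β5 →J1  (1-jn J1 has f-setter on 0)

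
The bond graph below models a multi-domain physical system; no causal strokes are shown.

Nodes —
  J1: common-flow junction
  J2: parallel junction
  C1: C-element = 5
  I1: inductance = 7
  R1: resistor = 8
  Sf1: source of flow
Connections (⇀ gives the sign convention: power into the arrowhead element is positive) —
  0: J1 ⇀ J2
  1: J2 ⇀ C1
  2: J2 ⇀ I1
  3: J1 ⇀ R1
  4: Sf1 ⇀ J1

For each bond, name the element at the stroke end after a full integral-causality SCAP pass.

bond 0 →J1
bond 1 →J2
bond 2 →I1
bond 3 →J1
bond 4 →Sf1

b4 stroke at Sf1  (Sf1: flow source, stroke at near end)
b0 stroke at J1  (1-jn J1 has f-setter on 4)
b3 stroke at J1  (common-f at J1 fixed by 4)
b1 stroke at J2  (C1: C, integral causality)
b2 stroke at I1  (common-e at J2 fixed by 1)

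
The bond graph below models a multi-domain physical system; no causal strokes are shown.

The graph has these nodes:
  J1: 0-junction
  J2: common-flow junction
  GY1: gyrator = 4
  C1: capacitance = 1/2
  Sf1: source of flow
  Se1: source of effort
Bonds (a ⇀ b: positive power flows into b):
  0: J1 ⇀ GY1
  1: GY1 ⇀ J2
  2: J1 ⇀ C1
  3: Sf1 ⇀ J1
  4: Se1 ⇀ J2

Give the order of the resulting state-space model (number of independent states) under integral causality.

bond 3 stroke at Sf1  (Sf1: flow source, stroke at near end)
bond 4 stroke at J2  (source Se1 imposes e)
bond 1 stroke at GY1  (only one flow-in slot at J2)
bond 0 stroke at GY1  (GY1 both-in/both-out from 1)
bond 2 stroke at J1  (closing 0-jn rule on J1)

1  (C1 all integral)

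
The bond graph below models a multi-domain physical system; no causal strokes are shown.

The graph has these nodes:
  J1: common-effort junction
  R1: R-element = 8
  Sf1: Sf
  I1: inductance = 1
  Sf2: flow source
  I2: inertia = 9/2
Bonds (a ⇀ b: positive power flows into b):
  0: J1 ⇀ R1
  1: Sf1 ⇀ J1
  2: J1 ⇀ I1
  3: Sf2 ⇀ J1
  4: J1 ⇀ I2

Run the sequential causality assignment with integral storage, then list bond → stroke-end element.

β0 stroke at J1
β1 stroke at Sf1
β2 stroke at I1
β3 stroke at Sf2
β4 stroke at I2

β1 →Sf1  (Sf1 fixes flow; stroke at Sf1)
β3 →Sf2  (Sf2: flow source, stroke at near end)
β2 →I1  (I1 outputs flow p/I1)
β4 →I2  (prefer integral on I2)
β0 →J1  (closing 0-jn rule on J1)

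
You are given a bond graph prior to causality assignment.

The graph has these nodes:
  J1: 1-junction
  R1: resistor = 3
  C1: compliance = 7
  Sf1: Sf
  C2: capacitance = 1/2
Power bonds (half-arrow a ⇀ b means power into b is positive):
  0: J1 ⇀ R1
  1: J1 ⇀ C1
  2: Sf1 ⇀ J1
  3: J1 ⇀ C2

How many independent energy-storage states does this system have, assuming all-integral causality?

2  (C1, C2 all integral)

β2 stroke→Sf1  (Sf1 (Sf) sets flow on bond)
β0 stroke→J1  (1-jn J1 has f-setter on 2)
β1 stroke→J1  (common-f at J1 fixed by 2)
β3 stroke→J1  (common-f at J1 fixed by 2)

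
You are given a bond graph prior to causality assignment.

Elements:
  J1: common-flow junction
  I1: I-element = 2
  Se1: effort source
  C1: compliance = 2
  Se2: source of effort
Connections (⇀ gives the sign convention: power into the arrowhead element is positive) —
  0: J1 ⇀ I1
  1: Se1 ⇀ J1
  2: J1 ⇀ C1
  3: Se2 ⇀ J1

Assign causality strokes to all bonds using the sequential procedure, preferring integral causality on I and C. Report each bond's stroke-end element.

β0 →I1
β1 →J1
β2 →J1
β3 →J1

β1 →J1  (source Se1 imposes e)
β3 →J1  (Se2 fixes effort; stroke away)
β0 →I1  (I1: I, integral causality)
β2 →J1  (J1 flow already set via bond 0)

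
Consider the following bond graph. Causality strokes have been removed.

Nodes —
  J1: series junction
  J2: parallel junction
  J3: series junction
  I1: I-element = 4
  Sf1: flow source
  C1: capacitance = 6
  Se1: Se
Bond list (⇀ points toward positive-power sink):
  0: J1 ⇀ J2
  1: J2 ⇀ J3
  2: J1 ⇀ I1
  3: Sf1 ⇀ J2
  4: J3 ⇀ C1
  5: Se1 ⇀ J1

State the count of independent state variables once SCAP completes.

2  (C1, I1 all integral)

β3 stroke at Sf1  (Sf1 (Sf) sets flow on bond)
β5 stroke at J1  (Se1 (Se) sets effort on bond)
β2 stroke at I1  (I1 integral (f out))
β0 stroke at J1  (J1 flow already set via bond 2)
β1 stroke at J2  (J2 needs exactly one e-in)
β4 stroke at J3  (J3: bond 1 brought flow, rest push out)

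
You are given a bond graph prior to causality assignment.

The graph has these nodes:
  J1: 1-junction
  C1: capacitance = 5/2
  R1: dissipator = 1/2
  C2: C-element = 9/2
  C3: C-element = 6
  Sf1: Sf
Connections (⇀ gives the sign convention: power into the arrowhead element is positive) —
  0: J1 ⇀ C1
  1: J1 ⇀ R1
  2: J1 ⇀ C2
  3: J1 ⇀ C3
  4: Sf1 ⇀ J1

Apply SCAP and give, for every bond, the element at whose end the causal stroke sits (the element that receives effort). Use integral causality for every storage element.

β4 →Sf1  (Sf1 (Sf) sets flow on bond)
β0 →J1  (J1 flow already set via bond 4)
β1 →J1  (J1: bond 4 brought flow, rest push out)
β2 →J1  (1-jn J1 has f-setter on 4)
β3 →J1  (common-f at J1 fixed by 4)

b0 |J1
b1 |J1
b2 |J1
b3 |J1
b4 |Sf1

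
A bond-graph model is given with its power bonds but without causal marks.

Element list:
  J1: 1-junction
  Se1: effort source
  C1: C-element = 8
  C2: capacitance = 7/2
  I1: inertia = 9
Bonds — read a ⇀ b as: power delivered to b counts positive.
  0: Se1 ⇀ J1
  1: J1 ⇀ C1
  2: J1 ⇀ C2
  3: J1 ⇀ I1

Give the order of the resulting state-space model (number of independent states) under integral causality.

bond 0 stroke at J1  (Se1 (Se) sets effort on bond)
bond 1 stroke at J1  (C1 integral (e out))
bond 2 stroke at J1  (C2 integral (e out))
bond 3 stroke at I1  (J1: last free bond brings flow in)

3  (C1, C2, I1 all integral)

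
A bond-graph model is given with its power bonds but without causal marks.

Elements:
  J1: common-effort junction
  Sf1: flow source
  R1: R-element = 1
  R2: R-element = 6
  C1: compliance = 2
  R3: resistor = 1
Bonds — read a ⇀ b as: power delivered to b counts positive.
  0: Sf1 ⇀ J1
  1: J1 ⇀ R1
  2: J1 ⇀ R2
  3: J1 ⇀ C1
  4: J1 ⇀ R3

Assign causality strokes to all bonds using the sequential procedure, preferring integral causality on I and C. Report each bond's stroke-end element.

#0 stroke→Sf1
#1 stroke→R1
#2 stroke→R2
#3 stroke→J1
#4 stroke→R3

bond 0 |Sf1  (Sf1: flow source, stroke at near end)
bond 3 |J1  (C1: C, integral causality)
bond 1 |R1  (J1: bond 3 brought effort, rest push out)
bond 2 |R2  (common-e at J1 fixed by 3)
bond 4 |R3  (J1 effort already set via bond 3)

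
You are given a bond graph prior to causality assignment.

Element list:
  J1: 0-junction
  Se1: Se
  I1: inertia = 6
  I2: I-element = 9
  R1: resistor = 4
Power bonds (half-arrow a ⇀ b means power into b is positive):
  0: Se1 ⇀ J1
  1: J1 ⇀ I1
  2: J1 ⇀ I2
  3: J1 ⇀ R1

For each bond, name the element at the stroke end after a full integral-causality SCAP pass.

b0 stroke→J1
b1 stroke→I1
b2 stroke→I2
b3 stroke→R1

#0 |J1  (Se1: effort source, stroke at far end)
#1 |I1  (0-jn J1 has e-setter on 0)
#2 |I2  (J1 effort already set via bond 0)
#3 |R1  (common-e at J1 fixed by 0)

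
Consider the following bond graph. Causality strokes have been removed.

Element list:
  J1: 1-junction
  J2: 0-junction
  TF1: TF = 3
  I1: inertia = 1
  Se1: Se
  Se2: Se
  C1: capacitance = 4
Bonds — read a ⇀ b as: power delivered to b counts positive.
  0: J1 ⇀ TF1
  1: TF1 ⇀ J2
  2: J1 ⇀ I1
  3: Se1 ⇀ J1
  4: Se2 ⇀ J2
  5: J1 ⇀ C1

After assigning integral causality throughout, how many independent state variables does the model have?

b3 stroke→J1  (Se1 (Se) sets effort on bond)
b4 stroke→J2  (Se2 (Se) sets effort on bond)
b1 stroke→TF1  (common-e at J2 fixed by 4)
b0 stroke→J1  (TF1: transformer flips bond 1)
b2 stroke→I1  (prefer integral on I1)
b5 stroke→J1  (common-f at J1 fixed by 2)

2  (C1, I1 all integral)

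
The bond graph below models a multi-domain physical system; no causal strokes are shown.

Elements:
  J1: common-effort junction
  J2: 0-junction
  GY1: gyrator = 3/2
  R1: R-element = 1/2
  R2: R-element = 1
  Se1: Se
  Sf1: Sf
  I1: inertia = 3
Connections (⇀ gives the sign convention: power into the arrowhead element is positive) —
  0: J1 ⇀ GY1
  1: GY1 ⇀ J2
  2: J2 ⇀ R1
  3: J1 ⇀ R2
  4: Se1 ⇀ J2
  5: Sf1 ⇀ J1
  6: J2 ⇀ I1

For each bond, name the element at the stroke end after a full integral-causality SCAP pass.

#0 stroke at GY1
#1 stroke at GY1
#2 stroke at R1
#3 stroke at J1
#4 stroke at J2
#5 stroke at Sf1
#6 stroke at I1

β4 →J2  (Se1 fixes effort; stroke away)
β5 →Sf1  (source Sf1 imposes f)
β1 →GY1  (0-jn J2 has e-setter on 4)
β2 →R1  (0-jn J2 has e-setter on 4)
β6 →I1  (0-jn J2 has e-setter on 4)
β0 →GY1  (GY1 both-in/both-out from 1)
β3 →J1  (only one effort-in slot at J1)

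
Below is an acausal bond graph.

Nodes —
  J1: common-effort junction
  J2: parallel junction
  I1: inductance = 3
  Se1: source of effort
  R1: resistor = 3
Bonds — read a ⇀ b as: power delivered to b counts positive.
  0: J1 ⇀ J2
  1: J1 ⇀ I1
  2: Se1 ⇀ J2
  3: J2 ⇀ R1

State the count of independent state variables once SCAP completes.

1  (I1 all integral)

bond 2 →J2  (source Se1 imposes e)
bond 0 →J1  (J2: bond 2 brought effort, rest push out)
bond 3 →R1  (0-jn J2 has e-setter on 2)
bond 1 →I1  (0-jn J1 has e-setter on 0)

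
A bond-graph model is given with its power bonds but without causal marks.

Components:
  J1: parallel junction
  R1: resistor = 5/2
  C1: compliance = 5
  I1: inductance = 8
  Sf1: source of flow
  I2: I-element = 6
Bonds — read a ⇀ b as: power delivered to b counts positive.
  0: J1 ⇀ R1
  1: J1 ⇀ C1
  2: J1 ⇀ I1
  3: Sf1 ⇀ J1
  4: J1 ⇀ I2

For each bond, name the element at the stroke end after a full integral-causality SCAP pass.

b3 stroke at Sf1  (Sf1 fixes flow; stroke at Sf1)
b1 stroke at J1  (C1 integral (e out))
b0 stroke at R1  (J1: bond 1 brought effort, rest push out)
b2 stroke at I1  (J1: bond 1 brought effort, rest push out)
b4 stroke at I2  (J1 effort already set via bond 1)

bond 0 |R1
bond 1 |J1
bond 2 |I1
bond 3 |Sf1
bond 4 |I2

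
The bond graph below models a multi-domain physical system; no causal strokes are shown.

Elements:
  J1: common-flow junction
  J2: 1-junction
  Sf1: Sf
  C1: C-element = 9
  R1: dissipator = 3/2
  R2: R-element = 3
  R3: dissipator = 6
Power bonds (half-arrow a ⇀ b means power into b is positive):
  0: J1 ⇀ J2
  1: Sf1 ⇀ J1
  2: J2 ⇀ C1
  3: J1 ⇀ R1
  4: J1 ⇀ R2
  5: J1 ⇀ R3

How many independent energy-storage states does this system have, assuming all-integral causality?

β1 stroke at Sf1  (source Sf1 imposes f)
β0 stroke at J1  (J1 flow already set via bond 1)
β3 stroke at J1  (J1: bond 1 brought flow, rest push out)
β4 stroke at J1  (J1 flow already set via bond 1)
β5 stroke at J1  (J1 flow already set via bond 1)
β2 stroke at J2  (1-jn J2 has f-setter on 0)

1  (C1 all integral)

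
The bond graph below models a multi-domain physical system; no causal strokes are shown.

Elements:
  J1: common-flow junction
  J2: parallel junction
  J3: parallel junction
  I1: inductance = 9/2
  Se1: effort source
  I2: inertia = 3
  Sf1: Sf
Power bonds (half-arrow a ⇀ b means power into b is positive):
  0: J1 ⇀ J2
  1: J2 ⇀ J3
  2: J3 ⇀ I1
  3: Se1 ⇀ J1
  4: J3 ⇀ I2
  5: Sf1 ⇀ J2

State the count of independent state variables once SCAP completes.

β3 |J1  (source Se1 imposes e)
β5 |Sf1  (Sf1 (Sf) sets flow on bond)
β0 |J2  (J1: last free bond brings flow in)
β1 |J3  (common-e at J2 fixed by 0)
β2 |I1  (J3: bond 1 brought effort, rest push out)
β4 |I2  (common-e at J3 fixed by 1)

2  (I1, I2 all integral)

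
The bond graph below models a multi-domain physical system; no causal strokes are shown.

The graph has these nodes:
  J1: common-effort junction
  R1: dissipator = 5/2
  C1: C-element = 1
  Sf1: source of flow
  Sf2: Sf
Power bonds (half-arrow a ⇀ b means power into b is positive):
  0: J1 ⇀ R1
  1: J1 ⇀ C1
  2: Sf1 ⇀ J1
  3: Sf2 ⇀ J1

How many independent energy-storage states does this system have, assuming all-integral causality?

bond 2 stroke→Sf1  (Sf1 (Sf) sets flow on bond)
bond 3 stroke→Sf2  (Sf2 fixes flow; stroke at Sf2)
bond 1 stroke→J1  (prefer integral on C1)
bond 0 stroke→R1  (J1: bond 1 brought effort, rest push out)

1  (C1 all integral)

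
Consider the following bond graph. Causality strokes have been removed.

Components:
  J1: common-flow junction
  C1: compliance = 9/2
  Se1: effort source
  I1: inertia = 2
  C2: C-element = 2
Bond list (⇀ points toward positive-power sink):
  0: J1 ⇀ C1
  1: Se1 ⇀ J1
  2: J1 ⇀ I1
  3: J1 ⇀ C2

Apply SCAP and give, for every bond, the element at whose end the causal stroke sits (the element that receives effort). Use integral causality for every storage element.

#1 stroke at J1  (Se1 (Se) sets effort on bond)
#0 stroke at J1  (prefer integral on C1)
#2 stroke at I1  (I1 integral (f out))
#3 stroke at J1  (1-jn J1 has f-setter on 2)

b0 stroke→J1
b1 stroke→J1
b2 stroke→I1
b3 stroke→J1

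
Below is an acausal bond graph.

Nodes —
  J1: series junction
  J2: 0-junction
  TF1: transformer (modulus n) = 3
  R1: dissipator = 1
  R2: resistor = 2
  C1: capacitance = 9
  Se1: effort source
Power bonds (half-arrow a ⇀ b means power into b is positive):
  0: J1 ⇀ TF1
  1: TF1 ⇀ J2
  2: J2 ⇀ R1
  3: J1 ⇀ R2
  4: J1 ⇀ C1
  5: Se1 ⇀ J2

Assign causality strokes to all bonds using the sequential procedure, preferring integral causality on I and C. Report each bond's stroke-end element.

b5 stroke at J2  (Se1: effort source, stroke at far end)
b1 stroke at TF1  (0-jn J2 has e-setter on 5)
b2 stroke at R1  (0-jn J2 has e-setter on 5)
b0 stroke at J1  (TF1 one-in-one-out from 1)
b4 stroke at J1  (C1 outputs effort q/C1)
b3 stroke at R2  (closing 1-jn rule on J1)

bond 0 stroke at J1
bond 1 stroke at TF1
bond 2 stroke at R1
bond 3 stroke at R2
bond 4 stroke at J1
bond 5 stroke at J2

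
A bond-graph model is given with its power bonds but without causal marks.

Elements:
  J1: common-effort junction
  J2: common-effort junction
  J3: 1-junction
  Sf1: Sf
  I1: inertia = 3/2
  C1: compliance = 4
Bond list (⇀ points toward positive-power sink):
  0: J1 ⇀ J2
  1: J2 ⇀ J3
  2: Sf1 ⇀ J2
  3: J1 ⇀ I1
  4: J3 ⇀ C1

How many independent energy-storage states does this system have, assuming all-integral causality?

2  (C1, I1 all integral)

#2 |Sf1  (Sf1 (Sf) sets flow on bond)
#3 |I1  (I1 integral (f out))
#0 |J1  (J1: last free bond brings effort in)
#1 |J2  (J2 needs exactly one e-in)
#4 |J3  (common-f at J3 fixed by 1)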